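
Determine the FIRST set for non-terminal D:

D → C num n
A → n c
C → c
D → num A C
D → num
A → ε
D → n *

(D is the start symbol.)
To compute FIRST(D), examine every production with D on the left-hand side, reading each right-hand side left to right until a non-nullable symbol is reached.

FIRST sets of the other non-terminals involved (by the same procedure, iterated to a fixed point):
  FIRST(C) = { 'c' }

From D → C num n:
  - C is a non-terminal: add FIRST(C) \ {ε} = { 'c' }
    C is not nullable, so stop
From D → num A C:
  - num is a terminal: add 'num' and stop
From D → num:
  - num is a terminal: add 'num' and stop
From D → n *:
  - n is a terminal: add 'n' and stop

Collecting: FIRST(D) = { 'c', 'n', 'num' }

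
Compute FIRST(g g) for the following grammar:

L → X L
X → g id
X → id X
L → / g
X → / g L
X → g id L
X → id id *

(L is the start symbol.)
To compute FIRST(g g), process the symbols left to right:
Symbol g is a terminal. Add 'g' and stop.
FIRST(g g) = { 'g' }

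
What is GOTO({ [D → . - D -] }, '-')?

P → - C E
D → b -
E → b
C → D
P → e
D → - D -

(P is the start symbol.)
GOTO(I, '-') = CLOSURE({ [A → αX.β] : [A → α.Xβ] ∈ I, X = '-' })

Items with dot before '-', with the dot advanced:
  [D → . - D -] → [D → - . D -]
Closure of the advanced items:
  [D → - . D -] has the dot before D: add [D → . b -], [D → . - D -]

GOTO = { [D → - . D -], [D → . - D -], [D → . b -] }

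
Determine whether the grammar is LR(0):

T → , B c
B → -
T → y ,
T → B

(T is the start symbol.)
Yes, the grammar is LR(0)

Augment with T' → T and build the canonical LR(0) collection (I0 = CLOSURE({[T' → . T]}), then GOTO on every symbol after a dot until no new states appear). It has 9 states:
  I0: { [B → . -], [T → . , B c], [T → . B], [T → . y ,], [T' → . T] }  — shift
  I1: { [B → . -], [T → , . B c] }  — shift
  I2: { [B → - .] }  — reduce
  I3: { [T → B .] }  — reduce
  I4: { [T' → T .] }  — accept
  I5: { [T → y . ,] }  — shift
  I6: { [T → y , .] }  — reduce
  I7: { [T → , B . c] }  — shift
  I8: { [T → , B c .] }  — reduce

Every state is either a pure shift/goto state or contains exactly one complete item and nothing to shift — no conflicts. The grammar is LR(0).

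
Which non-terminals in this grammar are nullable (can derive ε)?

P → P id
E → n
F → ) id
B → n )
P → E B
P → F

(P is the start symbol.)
None

A non-terminal is nullable if it can derive ε (the empty string): either it has an ε-production, or it has a production whose right-hand side consists entirely of nullable non-terminals.

There are no ε-productions, so no non-terminal can derive ε.
No non-terminals are nullable.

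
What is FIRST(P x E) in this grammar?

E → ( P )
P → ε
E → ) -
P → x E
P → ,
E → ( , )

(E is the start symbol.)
{ ',', 'x' }

FIRST sets of the non-terminals involved (from the grammar, by fixed-point iteration):
  FIRST(P) = { ',', 'x', ε }

To compute FIRST(P x E), process the symbols left to right:
Symbol P is a non-terminal. Add FIRST(P) \ {ε} = { ',', 'x' }
P is nullable (ε ∈ FIRST(P)), continue to the next symbol.
Symbol x is a terminal. Add 'x' and stop.
FIRST(P x E) = { ',', 'x' }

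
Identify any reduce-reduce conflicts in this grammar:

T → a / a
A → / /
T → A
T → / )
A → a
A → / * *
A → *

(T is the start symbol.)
Augment with T' → T and build the canonical LR(0) collection (I0 = CLOSURE({[T' → . T]}), then GOTO on every symbol after a dot until no new states appear). It has 12 states:
  I0: { [A → . *], [A → . / * *], [A → . / /], [A → . a], [T → . / )], [T → . A], [T → . a / a], [T' → . T] }  — shift
  I1: { [A → * .] }  — reduce
  I2: { [A → / . * *], [A → / . /], [T → / . )] }  — shift
  I3: { [T → A .] }  — reduce
  I4: { [T' → T .] }  — accept
  I5: { [A → a .], [T → a . / a] }  — shift, reduce
  I6: { [T → a / . a] }  — shift
  I7: { [T → a / a .] }  — reduce
  I8: { [T → / ) .] }  — reduce
  I9: { [A → / * . *] }  — shift
  I10: { [A → / / .] }  — reduce
  I11: { [A → / * * .] }  — reduce

No state contains more than one complete item.

Answer: No reduce-reduce conflicts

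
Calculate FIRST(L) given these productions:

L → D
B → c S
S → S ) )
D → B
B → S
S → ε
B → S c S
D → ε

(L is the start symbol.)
FIRST sets of the other non-terminals involved (by the same procedure, iterated to a fixed point):
  FIRST(D) = { ')', 'c', ε }

From L → D:
  - D is a non-terminal: add FIRST(D) \ {ε} = { ')', 'c' }
    D is nullable and nothing follows, so the whole right-hand side can vanish: ε ∈ FIRST(L)

Collecting: FIRST(L) = { ')', 'c', ε }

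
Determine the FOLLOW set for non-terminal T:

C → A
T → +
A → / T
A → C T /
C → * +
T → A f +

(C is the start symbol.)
To compute FOLLOW(T), find every occurrence of T on a right-hand side N → α T β: add FIRST(β) \ {ε}, and if β is empty or nullable also add FOLLOW(N). Iterate to a fixed point.

In A → / T: T is at the end, add FOLLOW(A)
In A → C T /: T is followed by '/', add FIRST('/') \ {ε} = { '/' }

The FOLLOW sets referred to above (computed the same way, to a fixed point):
  FOLLOW(A) = { $, '*', '+', '/', 'f' }

Taking the union: FOLLOW(T) = { $, '*', '+', '/', 'f' }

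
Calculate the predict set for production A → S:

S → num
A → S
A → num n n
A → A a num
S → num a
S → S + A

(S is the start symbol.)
{ 'num' }

PREDICT(A → S) = (FIRST(RHS) \ {ε}) ∪ (FOLLOW(A) if ε ∈ FIRST(RHS), i.e. RHS ⇒* ε)
FIRST(S) = { 'num' }
FIRST(S) = { 'num' }
ε ∉ FIRST(S), so FOLLOW(A) is not added.
PREDICT(A → S) = { 'num' }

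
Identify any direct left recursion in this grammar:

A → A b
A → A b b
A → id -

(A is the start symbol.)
Yes, A is left-recursive

Direct left recursion occurs when N → N α for some non-terminal N (the right-hand side begins with the left-hand side itself).

A → A b: LEFT RECURSIVE (starts with A)
A → A b b: LEFT RECURSIVE (starts with A)
A → id -: starts with id

The grammar has direct left recursion on: A.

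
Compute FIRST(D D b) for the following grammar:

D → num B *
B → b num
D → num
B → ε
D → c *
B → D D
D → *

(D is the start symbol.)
{ '*', 'c', 'num' }

FIRST sets of the non-terminals involved (from the grammar, by fixed-point iteration):
  FIRST(D) = { '*', 'c', 'num' }

To compute FIRST(D D b), process the symbols left to right:
Symbol D is a non-terminal. Add FIRST(D) \ {ε} = { '*', 'c', 'num' }
D is not nullable (ε ∉ FIRST(D)), so stop here.
FIRST(D D b) = { '*', 'c', 'num' }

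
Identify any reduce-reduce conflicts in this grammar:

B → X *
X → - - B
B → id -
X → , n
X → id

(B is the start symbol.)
A reduce-reduce conflict occurs when an LR(0) state has two complete items [A → α .] and [B → β .] — both call for a reduction, and with no lookahead the parser cannot choose between them.

Augment with B' → B and build the canonical LR(0) collection (I0 = CLOSURE({[B' → . B]}), then GOTO on every symbol after a dot until no new states appear). It has 11 states:
  I0: { [B → . X *], [B → . id -], [B' → . B], [X → . , n], [X → . - - B], [X → . id] }  — shift
  I1: { [X → , . n] }  — shift
  I2: { [X → - . - B] }  — shift
  I3: { [B' → B .] }  — accept
  I4: { [B → X . *] }  — shift
  I5: { [B → id . -], [X → id .] }  — shift, reduce
  I6: { [B → id - .] }  — reduce
  I7: { [B → X * .] }  — reduce
  I8: { [B → . X *], [B → . id -], [X → - - . B], [X → . , n], [X → . - - B], [X → . id] }  — shift
  I9: { [X → - - B .] }  — reduce
  I10: { [X → , n .] }  — reduce

No state contains more than one complete item.

Answer: No reduce-reduce conflicts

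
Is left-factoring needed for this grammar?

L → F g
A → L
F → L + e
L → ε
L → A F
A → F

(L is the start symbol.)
No, left-factoring is not needed

Left-factoring is needed when two productions for the same non-terminal
share a common prefix on the right-hand side.

Productions for L:
  L → F g
  L → ε
  L → A F
Productions for A:
  A → L
  A → F

No common prefixes found.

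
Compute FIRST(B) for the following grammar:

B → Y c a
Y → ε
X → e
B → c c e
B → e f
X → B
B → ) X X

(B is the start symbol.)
{ ')', 'c', 'e' }

FIRST sets of the other non-terminals involved (by the same procedure, iterated to a fixed point):
  FIRST(Y) = { ε }

From B → Y c a:
  - Y is a non-terminal: add FIRST(Y) \ {ε} = { }
    Y is nullable, so continue to the next symbol
  - c is a terminal: add 'c' and stop
From B → c c e:
  - c is a terminal: add 'c' and stop
From B → e f:
  - e is a terminal: add 'e' and stop
From B → ) X X:
  - ')' is a terminal: add ')' and stop

Collecting: FIRST(B) = { ')', 'c', 'e' }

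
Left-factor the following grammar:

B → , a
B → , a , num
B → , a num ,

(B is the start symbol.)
Left-factoring transforms A → αβ₁ | αβ₂ into A → αA' and A' → β₁ | β₂
(α is the longest common prefix among the alternatives). Repeat until
no nonterminal has two alternatives with a common prefix.

Round 1: B has alternatives sharing prefix ', a'. Introduce B': B → , a B'
  Add: B' → ε
  Add: B' → , num
  Add: B' → num ,

No remaining common prefixes — done.

Resulting grammar:
B → , a B'
B' → ε
B' → , num
B' → num ,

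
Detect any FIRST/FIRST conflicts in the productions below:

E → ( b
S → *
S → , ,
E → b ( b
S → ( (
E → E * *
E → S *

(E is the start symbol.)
A FIRST/FIRST conflict occurs when two productions N → α and N → β for the same non-terminal have FIRST(α) ∩ FIRST(β) ≠ ∅ (with ε ∈ FIRST of a nullable right-hand side, so two nullable alternatives also conflict).

FIRST sets of the non-terminals at (or reachable through a nullable prefix from) the front of some alternative:
  FIRST(E) = { '(', '*', ',', 'b' }
  FIRST(S) = { '(', '*', ',' }

Productions for E:
  E → ( b: FIRST = { '(' }
  E → b ( b: FIRST = { 'b' }
  E → E * *: FIRST = { '(', '*', ',', 'b' }
  E → S *: FIRST = { '(', '*', ',' }
Productions for S:
  S → *: FIRST = { '*' }
  S → , ,: FIRST = { ',' }
  S → ( (: FIRST = { '(' }

Conflict for E: E → ( b and E → E * *
  Overlap: { '(' }
Conflict for E: E → ( b and E → S *
  Overlap: { '(' }
Conflict for E: E → b ( b and E → E * *
  Overlap: { 'b' }
Conflict for E: E → E * * and E → S *
  Overlap: { '(', '*', ',' }

Answer: Yes. E → '(' b / E → E '*' '*' on { '(' }; E → '(' b / E → S '*' on { '(' }; E → b '(' b / E → E '*' '*' on { 'b' }; E → E '*' '*' / E → S '*' on { '(', '*', ',' }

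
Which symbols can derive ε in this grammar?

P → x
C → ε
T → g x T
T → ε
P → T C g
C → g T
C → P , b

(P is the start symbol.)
{ 'C', 'T' }

A non-terminal is nullable if it can derive ε (the empty string): either it has an ε-production, or it has a production whose right-hand side consists entirely of nullable non-terminals.

ε-productions: C → ε, T → ε
So C, T are immediately nullable.
No further non-terminal can be added: every production for the remaining non-terminals contains a terminal or a non-nullable non-terminal.
Nullable = { 'C', 'T' }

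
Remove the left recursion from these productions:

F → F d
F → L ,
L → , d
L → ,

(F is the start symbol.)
F → L , F'
F' → d F'
F' → ε
L → , d
L → ,

F is directly left-recursive. The standard transformation for
  A → A α₁ | ... | A α_m | β₁ | ... | β_n
is
  A  → β₁ A' | ... | β_n A'
  A' → α₁ A' | ... | α_m A' | ε

F → L , becomes F → L , F'
F → F d becomes F' → d F'
Add F' → ε

Productions for other non-terminals are unchanged:
  L → , d
  L → ,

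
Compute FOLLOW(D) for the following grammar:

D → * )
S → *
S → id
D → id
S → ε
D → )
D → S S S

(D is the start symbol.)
To compute FOLLOW(D), find every occurrence of D on a right-hand side N → α D β: add FIRST(β) \ {ε}, and if β is empty or nullable also add FOLLOW(N). Iterate to a fixed point.

D is the start symbol, so $ ∈ FOLLOW(D).
D does not occur on any right-hand side.

Taking the union: FOLLOW(D) = { $ }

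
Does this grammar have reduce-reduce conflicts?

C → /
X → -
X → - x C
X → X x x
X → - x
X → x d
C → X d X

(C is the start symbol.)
No reduce-reduce conflicts

Augment with C' → C and build the canonical LR(0) collection (I0 = CLOSURE({[C' → . C]}), then GOTO on every symbol after a dot until no new states appear). It has 13 states:
  I0: { [C → . /], [C → . X d X], [C' → . C], [X → . - x C], [X → . - x], [X → . -], [X → . X x x], [X → . x d] }  — shift
  I1: { [X → - . x C], [X → - . x], [X → - .] }  — shift, reduce
  I2: { [C → / .] }  — reduce
  I3: { [C' → C .] }  — accept
  I4: { [C → X . d X], [X → X . x x] }  — shift
  I5: { [X → x . d] }  — shift
  I6: { [X → x d .] }  — reduce
  I7: { [C → X d . X], [X → . - x C], [X → . - x], [X → . -], [X → . X x x], [X → . x d] }  — shift
  I8: { [X → X x . x] }  — shift
  I9: { [X → X x x .] }  — reduce
  I10: { [C → X d X .], [X → X . x x] }  — shift, reduce
  I11: { [C → . /], [C → . X d X], [X → - x . C], [X → - x .], [X → . - x C], [X → . - x], [X → . -], [X → . X x x], [X → . x d] }  — shift, reduce
  I12: { [X → - x C .] }  — reduce

No state contains more than one complete item.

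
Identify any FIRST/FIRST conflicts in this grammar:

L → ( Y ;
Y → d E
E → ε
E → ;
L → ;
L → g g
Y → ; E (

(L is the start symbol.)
No FIRST/FIRST conflicts.

A FIRST/FIRST conflict occurs when two productions N → α and N → β for the same non-terminal have FIRST(α) ∩ FIRST(β) ≠ ∅ (with ε ∈ FIRST of a nullable right-hand side, so two nullable alternatives also conflict).

Productions for L:
  L → ( Y ;: FIRST = { '(' }
  L → ;: FIRST = { ';' }
  L → g g: FIRST = { 'g' }
Productions for Y:
  Y → d E: FIRST = { 'd' }
  Y → ; E (: FIRST = { ';' }
Productions for E:
  E → ε: FIRST = { ε }
  E → ;: FIRST = { ';' }

All alternatives of each non-terminal have pairwise disjoint FIRST sets.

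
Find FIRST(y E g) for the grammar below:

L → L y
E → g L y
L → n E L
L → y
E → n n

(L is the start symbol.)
{ 'y' }

To compute FIRST(y E g), process the symbols left to right:
Symbol y is a terminal. Add 'y' and stop.
FIRST(y E g) = { 'y' }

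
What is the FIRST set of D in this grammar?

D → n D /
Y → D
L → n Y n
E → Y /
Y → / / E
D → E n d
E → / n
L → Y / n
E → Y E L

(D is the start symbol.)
FIRST sets of the other non-terminals involved (by the same procedure, iterated to a fixed point):
  FIRST(E) = { '/', 'n' }

From D → n D /:
  - n is a terminal: add 'n' and stop
From D → E n d:
  - E is a non-terminal: add FIRST(E) \ {ε} = { '/', 'n' }
    E is not nullable, so stop

Collecting: FIRST(D) = { '/', 'n' }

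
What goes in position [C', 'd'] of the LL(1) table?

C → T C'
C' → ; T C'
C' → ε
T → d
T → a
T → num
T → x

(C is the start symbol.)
To find M[C', 'd'], we find productions for C' where 'd' is in the predict set (PREDICT(N → α) = (FIRST(α) \ {ε}) ∪ (FOLLOW(N) if α ⇒* ε)).

Relevant sets:
  FOLLOW(C') = { $ }

C' → ; T C': PREDICT = { ';' }
C' → ε: PREDICT = { $ }

M[C', 'd'] is empty (no production applies)

Answer: Empty (error entry)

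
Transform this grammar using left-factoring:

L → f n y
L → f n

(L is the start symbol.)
Left-factoring transforms A → αβ₁ | αβ₂ into A → αA' and A' → β₁ | β₂
(α is the longest common prefix among the alternatives). Repeat until
no nonterminal has two alternatives with a common prefix.

Round 1: L has alternatives sharing prefix 'f n'. Introduce L': L → f n L'
  Add: L' → y
  Add: L' → ε

No remaining common prefixes — done.

Resulting grammar:
L → f n L'
L' → y
L' → ε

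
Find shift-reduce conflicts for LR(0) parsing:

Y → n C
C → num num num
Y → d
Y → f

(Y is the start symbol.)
No shift-reduce conflicts

A shift-reduce conflict occurs when an LR(0) state has both:
  - a complete (reduce) item [A → α .] (dot at the end), and
  - a shift item [B → β . c γ] (dot before a terminal).

Augment with Y' → Y and build the canonical LR(0) collection (I0 = CLOSURE({[Y' → . Y]}), then GOTO on every symbol after a dot until no new states appear). It has 9 states:
  I0: { [Y → . d], [Y → . f], [Y → . n C], [Y' → . Y] }  — shift
  I1: { [Y' → Y .] }  — accept
  I2: { [Y → d .] }  — reduce
  I3: { [Y → f .] }  — reduce
  I4: { [C → . num num num], [Y → n . C] }  — shift
  I5: { [Y → n C .] }  — reduce
  I6: { [C → num . num num] }  — shift
  I7: { [C → num num . num] }  — shift
  I8: { [C → num num num .] }  — reduce

No state contains both a complete item and a shift item.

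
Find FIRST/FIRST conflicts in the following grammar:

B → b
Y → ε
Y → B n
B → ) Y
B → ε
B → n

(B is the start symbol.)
No FIRST/FIRST conflicts.

FIRST sets of the non-terminals at (or reachable through a nullable prefix from) the front of some alternative:
  FIRST(B) = { ')', 'b', 'n', ε }

Productions for B:
  B → b: FIRST = { 'b' }
  B → ) Y: FIRST = { ')' }
  B → ε: FIRST = { ε }
  B → n: FIRST = { 'n' }
Productions for Y:
  Y → ε: FIRST = { ε }
  Y → B n: FIRST = { ')', 'b', 'n' }

All alternatives of each non-terminal have pairwise disjoint FIRST sets.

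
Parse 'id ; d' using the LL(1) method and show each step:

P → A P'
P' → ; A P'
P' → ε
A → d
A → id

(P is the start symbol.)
Stack is shown with the top on the left.

Stack     Input     Action
--------------------------
P $       id ; d $  output P → A P'
A P' $    id ; d $  output A → id
id P' $   id ; d $  match 'id'
P' $      ; d $     output P' → ; A P'
; A P' $  ; d $     match ';'
A P' $    d $       output A → d
d P' $    d $       match 'd'
P' $      $         output P' → ε
$         $         accept

The string is accepted.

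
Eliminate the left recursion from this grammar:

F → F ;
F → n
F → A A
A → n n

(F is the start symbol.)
F → n F'
F → A A F'
F' → ; F'
F' → ε
A → n n

F is directly left-recursive. The standard transformation for
  A → A α₁ | ... | A α_m | β₁ | ... | β_n
is
  A  → β₁ A' | ... | β_n A'
  A' → α₁ A' | ... | α_m A' | ε

F → n becomes F → n F'
F → A A becomes F → A A F'
F → F ; becomes F' → ; F'
Add F' → ε

Productions for other non-terminals are unchanged:
  A → n n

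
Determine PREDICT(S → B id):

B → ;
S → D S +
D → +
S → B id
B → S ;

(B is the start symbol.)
{ '+', ';' }

PREDICT(S → B id) = (FIRST(RHS) \ {ε}) ∪ (FOLLOW(S) if ε ∈ FIRST(RHS), i.e. RHS ⇒* ε)
FIRST(B) = { '+', ';' }
FIRST(B id) = { '+', ';' }
ε ∉ FIRST(B id), so FOLLOW(S) is not added.
PREDICT(S → B id) = { '+', ';' }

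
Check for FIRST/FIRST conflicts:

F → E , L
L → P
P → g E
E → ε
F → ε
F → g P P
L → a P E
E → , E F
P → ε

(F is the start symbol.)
A FIRST/FIRST conflict occurs when two productions N → α and N → β for the same non-terminal have FIRST(α) ∩ FIRST(β) ≠ ∅ (with ε ∈ FIRST of a nullable right-hand side, so two nullable alternatives also conflict).

FIRST sets of the non-terminals at (or reachable through a nullable prefix from) the front of some alternative:
  FIRST(E) = { ',', ε }
  FIRST(P) = { 'g', ε }

Productions for F:
  F → E , L: FIRST = { ',' }
  F → ε: FIRST = { ε }
  F → g P P: FIRST = { 'g' }
Productions for L:
  L → P: FIRST = { 'g', ε }
  L → a P E: FIRST = { 'a' }
Productions for P:
  P → g E: FIRST = { 'g' }
  P → ε: FIRST = { ε }
Productions for E:
  E → ε: FIRST = { ε }
  E → , E F: FIRST = { ',' }

All alternatives of each non-terminal have pairwise disjoint FIRST sets.

Answer: No FIRST/FIRST conflicts.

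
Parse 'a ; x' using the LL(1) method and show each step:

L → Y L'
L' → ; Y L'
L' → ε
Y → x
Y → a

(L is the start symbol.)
Stack is shown with the top on the left.

Stack     Input    Action
-------------------------
L $       a ; x $  output L → Y L'
Y L' $    a ; x $  output Y → a
a L' $    a ; x $  match 'a'
L' $      ; x $    output L' → ; Y L'
; Y L' $  ; x $    match ';'
Y L' $    x $      output Y → x
x L' $    x $      match 'x'
L' $      $        output L' → ε
$         $        accept

The string is accepted.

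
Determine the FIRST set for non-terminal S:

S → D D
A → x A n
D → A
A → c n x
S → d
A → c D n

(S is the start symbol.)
To compute FIRST(S), examine every production with S on the left-hand side, reading each right-hand side left to right until a non-nullable symbol is reached.

FIRST sets of the other non-terminals involved (by the same procedure, iterated to a fixed point):
  FIRST(D) = { 'c', 'x' }

From S → D D:
  - D is a non-terminal: add FIRST(D) \ {ε} = { 'c', 'x' }
    D is not nullable, so stop
From S → d:
  - d is a terminal: add 'd' and stop

Collecting: FIRST(S) = { 'c', 'd', 'x' }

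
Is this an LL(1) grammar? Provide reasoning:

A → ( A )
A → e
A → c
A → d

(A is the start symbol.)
For A:
  PREDICT(A → '(' A ')') = { '(' }
  PREDICT(A → e) = { 'e' }
  PREDICT(A → c) = { 'c' }
  PREDICT(A → d) = { 'd' }

All predict sets are disjoint. The grammar IS LL(1).

Answer: Yes, the grammar is LL(1).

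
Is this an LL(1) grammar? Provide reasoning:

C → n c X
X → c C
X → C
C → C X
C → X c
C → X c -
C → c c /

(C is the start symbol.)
A grammar is LL(1) if for each non-terminal N with multiple productions, the predict sets of those productions are pairwise disjoint, where PREDICT(N → α) = (FIRST(α) \ {ε}) ∪ (FOLLOW(N) if α ⇒* ε).

Relevant sets:
  FIRST(C) = { 'c', 'n' }
  FIRST(X) = { 'c', 'n' }

For C:
  PREDICT(C → n c X) = { 'n' }
  PREDICT(C → C X) = { 'c', 'n' }
  PREDICT(C → X c) = { 'c', 'n' }
  PREDICT(C → X c '-') = { 'c', 'n' }
  PREDICT(C → c c '/') = { 'c' }
For X:
  PREDICT(X → c C) = { 'c' }
  PREDICT(X → C) = { 'c', 'n' }

Conflict found: Predict set conflict for C: { 'n' }
The grammar is NOT LL(1).

Answer: No. Predict set conflict for C: { 'n' }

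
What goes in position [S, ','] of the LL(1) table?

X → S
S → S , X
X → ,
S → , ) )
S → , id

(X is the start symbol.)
S → S , X, S → , ) ), S → , id

To find M[S, ','], we find productions for S where ',' is in the predict set (PREDICT(N → α) = (FIRST(α) \ {ε}) ∪ (FOLLOW(N) if α ⇒* ε)).

Relevant sets:
  FIRST(S) = { ',' }

S → S , X: PREDICT = { ',' }
  ',' is in predict set, so this production goes in M[S, ',']
S → , ) ): PREDICT = { ',' }
  ',' is in predict set, so this production goes in M[S, ',']
S → , id: PREDICT = { ',' }
  ',' is in predict set, so this production goes in M[S, ',']

M[S, ','] = S → S , X, S → , ) ), S → , id  (a multiply-defined cell — the grammar is not LL(1))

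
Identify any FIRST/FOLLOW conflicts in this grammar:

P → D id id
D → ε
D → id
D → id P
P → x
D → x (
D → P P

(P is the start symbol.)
Nullable non-terminals: D.
FIRST sets used below: FIRST(P) = { 'id', 'x' }

D: nullable alternative(s) D → ε; FOLLOW(D) = { 'id' }
  D → ε: FIRST \ {ε} = { } — this is the only nullable alternative, skip
  D → id: FIRST \ {ε} = { 'id' } — overlaps FOLLOW(D) on { 'id' }: CONFLICT
  D → id P: FIRST \ {ε} = { 'id' } — overlaps FOLLOW(D) on { 'id' }: CONFLICT
  D → x (: FIRST \ {ε} = { 'x' } — disjoint from FOLLOW(D)
  D → P P: FIRST \ {ε} = { 'id', 'x' } — overlaps FOLLOW(D) on { 'id' }: CONFLICT

P has no nullable alternative, so no FIRST/FOLLOW check is needed there.

So the grammar has 3 FIRST/FOLLOW conflicts (marked CONFLICT above).

Answer: Yes. D → id with FOLLOW(D) on { 'id' }; D → id P with FOLLOW(D) on { 'id' }; D → P P with FOLLOW(D) on { 'id' }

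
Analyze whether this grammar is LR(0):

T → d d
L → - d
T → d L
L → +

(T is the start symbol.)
Augment with T' → T and build the canonical LR(0) collection (I0 = CLOSURE({[T' → . T]}), then GOTO on every symbol after a dot until no new states appear). It has 8 states:
  I0: { [T → . d L], [T → . d d], [T' → . T] }  — shift
  I1: { [T' → T .] }  — accept
  I2: { [L → . +], [L → . - d], [T → d . L], [T → d . d] }  — shift
  I3: { [L → + .] }  — reduce
  I4: { [L → - . d] }  — shift
  I5: { [T → d L .] }  — reduce
  I6: { [T → d d .] }  — reduce
  I7: { [L → - d .] }  — reduce

Every state is either a pure shift/goto state or contains exactly one complete item and nothing to shift — no conflicts. The grammar is LR(0).

Answer: Yes, the grammar is LR(0)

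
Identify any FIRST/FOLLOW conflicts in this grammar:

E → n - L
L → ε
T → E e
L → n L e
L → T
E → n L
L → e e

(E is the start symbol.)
Nullable non-terminals: L.
FIRST sets used below: FIRST(T) = { 'n' }

L: nullable alternative(s) L → ε; FOLLOW(L) = { $, 'e' }
  L → ε: FIRST \ {ε} = { } — this is the only nullable alternative, skip
  L → n L e: FIRST \ {ε} = { 'n' } — disjoint from FOLLOW(L)
  L → T: FIRST \ {ε} = { 'n' } — disjoint from FOLLOW(L)
  L → e e: FIRST \ {ε} = { 'e' } — overlaps FOLLOW(L) on { 'e' }: CONFLICT

E, T have no nullable alternative, so no FIRST/FOLLOW check is needed there.

So the grammar has 1 FIRST/FOLLOW conflict (marked CONFLICT above).

Answer: Yes. L → e e with FOLLOW(L) on { 'e' }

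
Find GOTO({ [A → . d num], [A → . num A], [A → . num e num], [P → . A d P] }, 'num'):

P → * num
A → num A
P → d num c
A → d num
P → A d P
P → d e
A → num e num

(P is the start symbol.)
GOTO(I, 'num') = CLOSURE({ [A → αX.β] : [A → α.Xβ] ∈ I, X = 'num' })

Items with dot before 'num', with the dot advanced:
  [A → . num A] → [A → num . A]
  [A → . num e num] → [A → num . e num]
Closure of the advanced items:
  [A → num . A] has the dot before A: add [A → . num A], [A → . d num], [A → . num e num]

GOTO = { [A → . d num], [A → . num A], [A → . num e num], [A → num . A], [A → num . e num] }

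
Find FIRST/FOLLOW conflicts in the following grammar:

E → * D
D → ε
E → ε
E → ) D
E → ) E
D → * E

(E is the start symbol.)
No FIRST/FOLLOW conflicts.

A FIRST/FOLLOW conflict occurs when a non-terminal N has a nullable alternative N → β (β ⇒* ε) and another alternative N → α with FIRST(α) ∩ FOLLOW(N) ≠ ∅: on such a lookahead the parser cannot decide between expanding α and letting N vanish via β.

Nullable non-terminals: D, E.

D: nullable alternative(s) D → ε; FOLLOW(D) = { $ }
  D → ε: FIRST \ {ε} = { } — this is the only nullable alternative, skip
  D → * E: FIRST \ {ε} = { '*' } — disjoint from FOLLOW(D)

E: nullable alternative(s) E → ε; FOLLOW(E) = { $ }
  E → * D: FIRST \ {ε} = { '*' } — disjoint from FOLLOW(E)
  E → ε: FIRST \ {ε} = { } — this is the only nullable alternative, skip
  E → ) D: FIRST \ {ε} = { ')' } — disjoint from FOLLOW(E)
  E → ) E: FIRST \ {ε} = { ')' } — disjoint from FOLLOW(E)

No FIRST/FOLLOW conflicts found.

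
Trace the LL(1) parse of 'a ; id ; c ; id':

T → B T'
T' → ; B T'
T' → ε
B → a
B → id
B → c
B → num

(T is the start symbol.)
LL(1) parsing maintains a stack (initially the start symbol over $) and the input. At each step: if the stack top is a terminal, match it against the current input token; if it is a non-terminal N, replace it with the RHS of M[N, lookahead] (the unique production whose predict set contains the lookahead).

Stack is shown with the top on the left.

Stack     Input              Action
-----------------------------------
T $       a ; id ; c ; id $  output T → B T'
B T' $    a ; id ; c ; id $  output B → a
a T' $    a ; id ; c ; id $  match 'a'
T' $      ; id ; c ; id $    output T' → ; B T'
; B T' $  ; id ; c ; id $    match ';'
B T' $    id ; c ; id $      output B → id
id T' $   id ; c ; id $      match 'id'
T' $      ; c ; id $         output T' → ; B T'
; B T' $  ; c ; id $         match ';'
B T' $    c ; id $           output B → c
c T' $    c ; id $           match 'c'
T' $      ; id $             output T' → ; B T'
; B T' $  ; id $             match ';'
B T' $    id $               output B → id
id T' $   id $               match 'id'
T' $      $                  output T' → ε
$         $                  accept

The string is accepted.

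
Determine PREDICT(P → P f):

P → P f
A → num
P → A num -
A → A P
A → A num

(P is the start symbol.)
{ 'num' }

PREDICT(P → P f) = (FIRST(RHS) \ {ε}) ∪ (FOLLOW(P) if ε ∈ FIRST(RHS), i.e. RHS ⇒* ε)
FIRST(P) = { 'num' }
FIRST(P f) = { 'num' }
ε ∉ FIRST(P f), so FOLLOW(P) is not added.
PREDICT(P → P f) = { 'num' }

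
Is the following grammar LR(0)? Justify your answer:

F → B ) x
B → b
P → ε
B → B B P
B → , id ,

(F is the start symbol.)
Augment with F' → F and build the canonical LR(0) collection (I0 = CLOSURE({[F' → . F]}), then GOTO on every symbol after a dot until no new states appear). It has 11 states:
  I0: { [B → . , id ,], [B → . B B P], [B → . b], [F → . B ) x], [F' → . F] }  — shift
  I1: { [B → , . id ,] }  — shift
  I2: { [B → . , id ,], [B → . B B P], [B → . b], [B → B . B P], [F → B . ) x] }  — shift
  I3: { [F' → F .] }  — accept
  I4: { [B → b .] }  — reduce
  I5: { [F → B ) . x] }  — shift
  I6: { [B → . , id ,], [B → . B B P], [B → . b], [B → B . B P], [B → B B . P], [P → .] }  — shift, reduce
  I7: { [B → B B P .] }  — reduce
  I8: { [F → B ) x .] }  — reduce
  I9: { [B → , id . ,] }  — shift
  I10: { [B → , id , .] }  — reduce

Conflict in state I6:
  Shift-reduce conflict between [P → .] and [B → . , id ,]
So the grammar is NOT LR(0).

Answer: No. Shift-reduce conflict between [P → .] and [B → . , id ,]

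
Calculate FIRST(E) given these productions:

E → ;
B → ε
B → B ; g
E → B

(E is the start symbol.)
FIRST sets of the other non-terminals involved (by the same procedure, iterated to a fixed point):
  FIRST(B) = { ';', ε }

From E → ;:
  - ';' is a terminal: add ';' and stop
From E → B:
  - B is a non-terminal: add FIRST(B) \ {ε} = { ';' }
    B is nullable and nothing follows, so the whole right-hand side can vanish: ε ∈ FIRST(E)

Collecting: FIRST(E) = { ';', ε }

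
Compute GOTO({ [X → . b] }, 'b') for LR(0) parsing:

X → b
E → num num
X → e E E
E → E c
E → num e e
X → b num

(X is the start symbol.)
{ [X → b .] }

GOTO(I, 'b') = CLOSURE({ [A → αX.β] : [A → α.Xβ] ∈ I, X = 'b' })

Items with dot before 'b', with the dot advanced:
  [X → . b] → [X → b .]
Closure adds nothing (no advanced item has the dot before a non-terminal).

GOTO = { [X → b .] }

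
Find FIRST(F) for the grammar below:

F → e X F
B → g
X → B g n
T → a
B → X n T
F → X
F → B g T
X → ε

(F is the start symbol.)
To compute FIRST(F), examine every production with F on the left-hand side, reading each right-hand side left to right until a non-nullable symbol is reached.

FIRST sets of the other non-terminals involved (by the same procedure, iterated to a fixed point):
  FIRST(X) = { 'g', 'n', ε }
  FIRST(B) = { 'g', 'n' }

From F → e X F:
  - e is a terminal: add 'e' and stop
From F → X:
  - X is a non-terminal: add FIRST(X) \ {ε} = { 'g', 'n' }
    X is nullable and nothing follows, so the whole right-hand side can vanish: ε ∈ FIRST(F)
From F → B g T:
  - B is a non-terminal: add FIRST(B) \ {ε} = { 'g', 'n' }
    B is not nullable, so stop

Collecting: FIRST(F) = { 'e', 'g', 'n', ε }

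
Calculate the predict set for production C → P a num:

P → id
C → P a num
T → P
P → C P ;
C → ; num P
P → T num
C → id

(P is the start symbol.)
PREDICT(C → P a num) = (FIRST(RHS) \ {ε}) ∪ (FOLLOW(C) if ε ∈ FIRST(RHS), i.e. RHS ⇒* ε)
FIRST(P) = { ';', 'id' }
FIRST(P a num) = { ';', 'id' }
ε ∉ FIRST(P a num), so FOLLOW(C) is not added.
PREDICT(C → P a num) = { ';', 'id' }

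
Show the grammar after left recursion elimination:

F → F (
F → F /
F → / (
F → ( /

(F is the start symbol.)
F is directly left-recursive. The standard transformation for
  A → A α₁ | ... | A α_m | β₁ | ... | β_n
is
  A  → β₁ A' | ... | β_n A'
  A' → α₁ A' | ... | α_m A' | ε

F → / ( becomes F → / ( F'
F → ( / becomes F → ( / F'
F → F ( becomes F' → ( F'
F → F / becomes F' → / F'
Add F' → ε

Resulting grammar:
F → / ( F'
F → ( / F'
F' → ( F'
F' → / F'
F' → ε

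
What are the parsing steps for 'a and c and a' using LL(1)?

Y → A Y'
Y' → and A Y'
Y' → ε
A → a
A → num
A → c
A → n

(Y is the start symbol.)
Stack is shown with the top on the left.

Stack       Input            Action
-----------------------------------
Y $         a and c and a $  output Y → A Y'
A Y' $      a and c and a $  output A → a
a Y' $      a and c and a $  match 'a'
Y' $        and c and a $    output Y' → and A Y'
and A Y' $  and c and a $    match 'and'
A Y' $      c and a $        output A → c
c Y' $      c and a $        match 'c'
Y' $        and a $          output Y' → and A Y'
and A Y' $  and a $          match 'and'
A Y' $      a $              output A → a
a Y' $      a $              match 'a'
Y' $        $                output Y' → ε
$           $                accept

The string is accepted.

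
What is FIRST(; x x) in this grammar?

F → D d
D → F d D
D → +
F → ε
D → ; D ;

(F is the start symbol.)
{ ';' }

To compute FIRST(; x x), process the symbols left to right:
Symbol ; is a terminal. Add ';' and stop.
FIRST(; x x) = { ';' }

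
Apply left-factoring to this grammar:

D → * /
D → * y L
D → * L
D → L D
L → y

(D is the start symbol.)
D → * D'
D' → /
D' → y L
D' → L
D → L D
L → y

Left-factoring transforms A → αβ₁ | αβ₂ into A → αA' and A' → β₁ | β₂
(α is the longest common prefix among the alternatives). Repeat until
no nonterminal has two alternatives with a common prefix.

Round 1: D has alternatives sharing prefix '*'. Introduce D': D → * D'
  Add: D' → /
  Add: D' → y L
  Add: D' → L

No remaining common prefixes — done.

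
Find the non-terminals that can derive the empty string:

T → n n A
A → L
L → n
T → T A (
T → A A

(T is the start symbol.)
None

A non-terminal is nullable if it can derive ε (the empty string): either it has an ε-production, or it has a production whose right-hand side consists entirely of nullable non-terminals.

There are no ε-productions, so no non-terminal can derive ε.
No non-terminals are nullable.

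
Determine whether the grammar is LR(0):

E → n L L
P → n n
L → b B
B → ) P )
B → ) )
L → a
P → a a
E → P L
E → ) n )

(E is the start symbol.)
A grammar is LR(0) if no state in the canonical LR(0) collection has:
  - both a shift item (dot before a terminal) and a complete item (shift-reduce conflict), or
  - two or more complete items (reduce-reduce conflict; the accept item [E' → E .] counts as a complete item here).

Augment with E' → E and build the canonical LR(0) collection (I0 = CLOSURE({[E' → . E]}), then GOTO on every symbol after a dot until no new states appear). It has 21 states:
  I0: { [E → . ) n )], [E → . P L], [E → . n L L], [E' → . E], [P → . a a], [P → . n n] }  — shift
  I1: { [E → ) . n )] }  — shift
  I2: { [E' → E .] }  — accept
  I3: { [E → P . L], [L → . a], [L → . b B] }  — shift
  I4: { [P → a . a] }  — shift
  I5: { [E → n . L L], [L → . a], [L → . b B], [P → n . n] }  — shift
  I6: { [E → n L . L], [L → . a], [L → . b B] }  — shift
  I7: { [L → a .] }  — reduce
  I8: { [B → . ) )], [B → . ) P )], [L → b . B] }  — shift
  I9: { [P → n n .] }  — reduce
  I10: { [B → ) . )], [B → ) . P )], [P → . a a], [P → . n n] }  — shift
  I11: { [L → b B .] }  — reduce
  I12: { [B → ) ) .] }  — reduce
  I13: { [B → ) P . )] }  — shift
  I14: { [P → n . n] }  — shift
  I15: { [B → ) P ) .] }  — reduce
  I16: { [E → n L L .] }  — reduce
  I17: { [P → a a .] }  — reduce
  I18: { [E → P L .] }  — reduce
  I19: { [E → ) n . )] }  — shift
  I20: { [E → ) n ) .] }  — reduce

Every state is either a pure shift/goto state or contains exactly one complete item and nothing to shift — no conflicts. The grammar is LR(0).

Answer: Yes, the grammar is LR(0)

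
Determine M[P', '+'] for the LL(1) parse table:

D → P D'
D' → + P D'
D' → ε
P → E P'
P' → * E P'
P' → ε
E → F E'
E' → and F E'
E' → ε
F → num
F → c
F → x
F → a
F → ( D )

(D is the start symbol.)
To find M[P', '+'], we find productions for P' where '+' is in the predict set (PREDICT(N → α) = (FIRST(α) \ {ε}) ∪ (FOLLOW(N) if α ⇒* ε)).

Relevant sets:
  FOLLOW(P') = { $, ')', '+' }

P' → * E P': PREDICT = { '*' }
P' → ε: PREDICT = { $, ')', '+' }
  '+' is in predict set, so this production goes in M[P', '+']

M[P', '+'] = P' → ε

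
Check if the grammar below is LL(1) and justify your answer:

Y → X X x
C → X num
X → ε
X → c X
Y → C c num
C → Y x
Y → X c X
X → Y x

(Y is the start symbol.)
No. Predict set conflict for Y: { 'c', 'num', 'x' }

Relevant sets:
  FIRST(X) = { 'c', 'num', 'x', ε }
  FIRST(C) = { 'c', 'num', 'x' }
  FIRST(Y) = { 'c', 'num', 'x' }
  FOLLOW(X) = { $, 'c', 'num', 'x' }

For Y:
  PREDICT(Y → X X x) = { 'c', 'num', 'x' }
  PREDICT(Y → C c num) = { 'c', 'num', 'x' }
  PREDICT(Y → X c X) = { 'c', 'num', 'x' }
For C:
  PREDICT(C → X num) = { 'c', 'num', 'x' }
  PREDICT(C → Y x) = { 'c', 'num', 'x' }
For X:
  PREDICT(X → ε) = { $, 'c', 'num', 'x' }
  PREDICT(X → c X) = { 'c' }
  PREDICT(X → Y x) = { 'c', 'num', 'x' }

Conflict found: Predict set conflict for Y: { 'c', 'num', 'x' }
The grammar is NOT LL(1).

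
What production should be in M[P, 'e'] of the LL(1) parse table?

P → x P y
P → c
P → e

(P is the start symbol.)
To find M[P, 'e'], we find productions for P where 'e' is in the predict set (PREDICT(N → α) = (FIRST(α) \ {ε}) ∪ (FOLLOW(N) if α ⇒* ε)).

P → x P y: PREDICT = { 'x' }
P → c: PREDICT = { 'c' }
P → e: PREDICT = { 'e' }
  'e' is in predict set, so this production goes in M[P, 'e']

M[P, 'e'] = P → e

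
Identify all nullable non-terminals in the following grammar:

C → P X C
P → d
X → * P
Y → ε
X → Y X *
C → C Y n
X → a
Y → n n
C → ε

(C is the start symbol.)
{ 'C', 'Y' }

A non-terminal is nullable if it can derive ε (the empty string): either it has an ε-production, or it has a production whose right-hand side consists entirely of nullable non-terminals.

ε-productions: Y → ε, C → ε
So Y, C are immediately nullable.
No further non-terminal can be added: every production for the remaining non-terminals contains a terminal or a non-nullable non-terminal.
Nullable = { 'C', 'Y' }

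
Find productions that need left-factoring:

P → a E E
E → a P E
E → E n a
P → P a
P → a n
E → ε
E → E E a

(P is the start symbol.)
Left-factoring is needed when two productions for the same non-terminal
share a common prefix on the right-hand side.

Productions for P:
  P → a E E
  P → P a
  P → a n
Productions for E:
  E → a P E
  E → E n a
  E → ε
  E → E E a

Found common prefix 'a' in productions for P
Found common prefix 'E' in productions for E

Answer: Yes, P has productions with common prefix 'a'; E has productions with common prefix 'E'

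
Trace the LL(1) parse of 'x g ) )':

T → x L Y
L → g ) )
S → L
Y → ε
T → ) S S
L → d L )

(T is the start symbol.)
LL(1) parsing maintains a stack (initially the start symbol over $) and the input. At each step: if the stack top is a terminal, match it against the current input token; if it is a non-terminal N, replace it with the RHS of M[N, lookahead] (the unique production whose predict set contains the lookahead).

Stack is shown with the top on the left.

Stack      Input      Action
----------------------------
T $        x g ) ) $  output T → x L Y
x L Y $    x g ) ) $  match 'x'
L Y $      g ) ) $    output L → g ) )
g ) ) Y $  g ) ) $    match 'g'
) ) Y $    ) ) $      match ')'
) Y $      ) $        match ')'
Y $        $          output Y → ε
$          $          accept

The string is accepted.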